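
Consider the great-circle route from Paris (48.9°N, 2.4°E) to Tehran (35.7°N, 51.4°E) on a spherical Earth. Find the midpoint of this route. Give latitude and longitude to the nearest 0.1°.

≈ (45.0°N, 29.6°E)

Convert each endpoint to a unit vector on the sphere (x = cos φ cos λ, y = cos φ sin λ, z = sin φ).
The central angle between the endpoints is δ = arccos(p₁·p₂) ≈ 0.660 rad (37.8°).
Interpolate at f = 1/2 with slerp weights a = sin((1−f)δ)/sin δ ≈ 0.529, b = sin(fδ)/sin δ ≈ 0.529.
p = a·p₁ + b·p₂ ≈ (0.615, 0.350, 0.707); φ = arcsin(p_z) ≈ 44.97°, λ = atan2(p_y, p_x) ≈ 29.65°.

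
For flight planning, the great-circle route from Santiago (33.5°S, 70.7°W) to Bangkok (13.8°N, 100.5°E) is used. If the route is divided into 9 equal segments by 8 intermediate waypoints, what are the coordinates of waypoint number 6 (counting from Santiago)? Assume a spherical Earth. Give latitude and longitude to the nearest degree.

≈ (36°S, 80°E)

Convert each endpoint to a unit vector on the sphere (x = cos φ cos λ, y = cos φ sin λ, z = sin φ).
The central angle between the endpoints is δ = arccos(p₁·p₂) ≈ 2.771 rad (158.7°).
Interpolate at f = 6/9 with slerp weights a = sin((1−f)δ)/sin δ ≈ 2.200, b = sin(fδ)/sin δ ≈ 2.653.
p = a·p₁ + b·p₂ ≈ (0.137, 0.802, -0.581); φ = arcsin(p_z) ≈ -35.54°, λ = atan2(p_y, p_x) ≈ 80.32°.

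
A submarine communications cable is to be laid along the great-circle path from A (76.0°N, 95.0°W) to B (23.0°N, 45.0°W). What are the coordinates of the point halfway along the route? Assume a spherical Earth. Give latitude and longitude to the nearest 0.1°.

From cos δ = sin φ₁ sin φ₂ + cos φ₁ cos φ₂ cos Δλ, the central angle is δ ≈ 1.021 rad (58.5°).
Interpolate at f = 1/2 with slerp weights a = sin((1−f)δ)/sin δ ≈ 0.573, b = sin(fδ)/sin δ ≈ 0.573.
p = a·p₁ + b·p₂ ≈ (0.361, -0.511, 0.780); φ = arcsin(p_z) ≈ 51.26°, λ = atan2(p_y, p_x) ≈ -54.77°.

≈ (51.3°N, 54.8°W)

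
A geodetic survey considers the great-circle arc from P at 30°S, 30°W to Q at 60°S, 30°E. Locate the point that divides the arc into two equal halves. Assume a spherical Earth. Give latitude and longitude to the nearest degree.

Write both endpoints as unit vectors p₁, p₂ with components (cos φ cos λ, cos φ sin λ, sin φ).
The central angle between the endpoints is δ = arccos(p₁·p₂) ≈ 0.864 rad (49.5°).
Interpolate at f = 1/2 with slerp weights a = sin((1−f)δ)/sin δ ≈ 0.551, b = sin(fδ)/sin δ ≈ 0.551.
p = a·p₁ + b·p₂ ≈ (0.651, -0.101, -0.752); φ = arcsin(p_z) ≈ -48.77°, λ = atan2(p_y, p_x) ≈ -8.79°.

≈ 49°S, 9°W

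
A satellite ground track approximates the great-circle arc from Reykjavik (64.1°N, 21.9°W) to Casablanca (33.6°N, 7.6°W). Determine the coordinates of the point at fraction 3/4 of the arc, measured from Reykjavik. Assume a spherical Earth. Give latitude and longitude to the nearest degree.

≈ (41°N, 10°W)

Write both endpoints as unit vectors p₁, p₂ with components (cos φ cos λ, cos φ sin λ, sin φ).
The central angle between the endpoints is δ = arccos(p₁·p₂) ≈ 0.554 rad (31.7°).
Interpolate at f = 3/4 with slerp weights a = sin((1−f)δ)/sin δ ≈ 0.262, b = sin(fδ)/sin δ ≈ 0.767.
p = a·p₁ + b·p₂ ≈ (0.740, -0.127, 0.661); φ = arcsin(p_z) ≈ 41.35°, λ = atan2(p_y, p_x) ≈ -9.76°.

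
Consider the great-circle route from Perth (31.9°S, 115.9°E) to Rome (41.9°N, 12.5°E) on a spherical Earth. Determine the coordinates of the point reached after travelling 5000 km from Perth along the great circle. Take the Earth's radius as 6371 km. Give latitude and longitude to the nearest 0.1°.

The haversine formula gives a central angle δ ≈ 2.094 rad (120.0°) between the endpoints. The total great-circle distance is δ·R ≈ 2.094 × 6371 ≈ 13339 km, so the target fraction is f = 5000/13339 ≈ 0.375.
Interpolate at f ≈ 0.375 with slerp weights a = sin((1−f)δ)/sin δ ≈ 1.115, b = sin(fδ)/sin δ ≈ 0.816.
p = a·p₁ + b·p₂ ≈ (0.179, 0.983, -0.044); φ = arcsin(p_z) ≈ -2.54°, λ = atan2(p_y, p_x) ≈ 79.66°.

≈ (2.5°S, 79.7°E)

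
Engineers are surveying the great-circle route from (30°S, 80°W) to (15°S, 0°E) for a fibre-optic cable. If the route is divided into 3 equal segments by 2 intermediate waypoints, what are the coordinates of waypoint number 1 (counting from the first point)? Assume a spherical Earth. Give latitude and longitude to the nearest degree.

Convert each endpoint to a unit vector on the sphere (x = cos φ cos λ, y = cos φ sin λ, z = sin φ).
The central angle between the endpoints is δ = arccos(p₁·p₂) ≈ 1.293 rad (74.1°).
Interpolate at f = 1/3 with slerp weights a = sin((1−f)δ)/sin δ ≈ 0.789, b = sin(fδ)/sin δ ≈ 0.434.
p = a·p₁ + b·p₂ ≈ (0.538, -0.673, -0.507); φ = arcsin(p_z) ≈ -30.47°, λ = atan2(p_y, p_x) ≈ -51.36°.

≈ (30°S, 51°W)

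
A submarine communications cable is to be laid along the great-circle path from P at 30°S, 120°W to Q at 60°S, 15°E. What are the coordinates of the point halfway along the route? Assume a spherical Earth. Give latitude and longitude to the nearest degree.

Convert each endpoint to a unit vector on the sphere (x = cos φ cos λ, y = cos φ sin λ, z = sin φ).
The central angle between the endpoints is δ = arccos(p₁·p₂) ≈ 1.444 rad (82.7°).
Interpolate at f = 1/2 with slerp weights a = sin((1−f)δ)/sin δ ≈ 0.666, b = sin(fδ)/sin δ ≈ 0.666.
p = a·p₁ + b·p₂ ≈ (0.033, -0.413, -0.910); φ = arcsin(p_z) ≈ -65.50°, λ = atan2(p_y, p_x) ≈ -85.40°.

≈ 65°S, 85°W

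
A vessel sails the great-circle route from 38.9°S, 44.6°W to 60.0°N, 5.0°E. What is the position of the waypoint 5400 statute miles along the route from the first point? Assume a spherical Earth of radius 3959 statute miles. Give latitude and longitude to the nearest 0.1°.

The haversine formula gives a central angle δ ≈ 1.867 rad (107.0°) between the endpoints. The total great-circle distance is δ·R ≈ 1.867 × 3959 ≈ 7390 mi, so the target fraction is f = 5400/7390 ≈ 0.731.
Interpolate at f ≈ 0.731 with slerp weights a = sin((1−f)δ)/sin δ ≈ 0.504, b = sin(fδ)/sin δ ≈ 1.023.
p = a·p₁ + b·p₂ ≈ (0.789, -0.231, 0.570); φ = arcsin(p_z) ≈ 34.73°, λ = atan2(p_y, p_x) ≈ -16.30°.

≈ 34.7°N, 16.3°W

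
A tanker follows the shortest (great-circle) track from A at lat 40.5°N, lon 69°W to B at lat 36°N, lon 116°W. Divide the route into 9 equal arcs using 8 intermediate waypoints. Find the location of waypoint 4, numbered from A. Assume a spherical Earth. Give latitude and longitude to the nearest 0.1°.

≈ lat 40.9°N, lon 90.6°W

Convert each endpoint to a unit vector on the sphere (x = cos φ cos λ, y = cos φ sin λ, z = sin φ).
The central angle between the endpoints is δ = arccos(p₁·p₂) ≈ 0.641 rad (36.7°).
Interpolate at f = 4/9 with slerp weights a = sin((1−f)δ)/sin δ ≈ 0.583, b = sin(fδ)/sin δ ≈ 0.470.
p = a·p₁ + b·p₂ ≈ (-0.008, -0.756, 0.655); φ = arcsin(p_z) ≈ 40.91°, λ = atan2(p_y, p_x) ≈ -90.59°.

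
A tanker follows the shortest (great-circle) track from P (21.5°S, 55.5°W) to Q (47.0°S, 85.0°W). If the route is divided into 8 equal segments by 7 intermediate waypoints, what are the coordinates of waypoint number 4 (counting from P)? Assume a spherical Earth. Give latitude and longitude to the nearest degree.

≈ (35°S, 68°W)

The haversine formula gives a central angle δ ≈ 0.609 rad (34.9°) between the endpoints.
Interpolate at f = 4/8 with slerp weights a = sin((1−f)δ)/sin δ ≈ 0.524, b = sin(fδ)/sin δ ≈ 0.524.
p = a·p₁ + b·p₂ ≈ (0.307, -0.758, -0.575); φ = arcsin(p_z) ≈ -35.13°, λ = atan2(p_y, p_x) ≈ -67.93°.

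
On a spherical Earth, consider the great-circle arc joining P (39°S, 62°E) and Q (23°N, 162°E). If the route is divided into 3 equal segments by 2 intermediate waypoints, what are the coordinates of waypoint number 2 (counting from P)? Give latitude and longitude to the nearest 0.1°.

Write both endpoints as unit vectors p₁, p₂ with components (cos φ cos λ, cos φ sin λ, sin φ).
The central angle between the endpoints is δ = arccos(p₁·p₂) ≈ 1.950 rad (111.7°).
Interpolate at f = 2/3 with slerp weights a = sin((1−f)δ)/sin δ ≈ 0.651, b = sin(fδ)/sin δ ≈ 1.037.
p = a·p₁ + b·p₂ ≈ (-0.670, 0.742, -0.005); φ = arcsin(p_z) ≈ -0.27°, λ = atan2(p_y, p_x) ≈ 132.09°.

≈ (0.3°S, 132.1°E)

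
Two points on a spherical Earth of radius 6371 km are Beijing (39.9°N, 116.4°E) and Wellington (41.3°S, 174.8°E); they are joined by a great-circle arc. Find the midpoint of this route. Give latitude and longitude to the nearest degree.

≈ (1°S, 145°E)

Convert each endpoint to a unit vector on the sphere (x = cos φ cos λ, y = cos φ sin λ, z = sin φ).
The central angle between the endpoints is δ = arccos(p₁·p₂) ≈ 1.692 rad (97.0°).
Interpolate at f = 1/2 with slerp weights a = sin((1−f)δ)/sin δ ≈ 0.754, b = sin(fδ)/sin δ ≈ 0.754.
p = a·p₁ + b·p₂ ≈ (-0.822, 0.570, -0.014); φ = arcsin(p_z) ≈ -0.80°, λ = atan2(p_y, p_x) ≈ 145.26°.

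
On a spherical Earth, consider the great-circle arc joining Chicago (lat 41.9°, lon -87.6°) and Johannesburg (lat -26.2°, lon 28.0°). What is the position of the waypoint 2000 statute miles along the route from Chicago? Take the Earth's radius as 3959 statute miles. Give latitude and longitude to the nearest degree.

≈ lat 34°, lon -52°

From cos δ = sin φ₁ sin φ₂ + cos φ₁ cos φ₂ cos Δλ, the central angle is δ ≈ 2.194 rad (125.7°). The total great-circle distance is δ·R ≈ 2.194 × 3959 ≈ 8685 mi, so the target fraction is f = 2000/8685 ≈ 0.230.
Interpolate at f ≈ 0.230 with slerp weights a = sin((1−f)δ)/sin δ ≈ 1.223, b = sin(fδ)/sin δ ≈ 0.596.
p = a·p₁ + b·p₂ ≈ (0.510, -0.658, 0.553); φ = arcsin(p_z) ≈ 33.61°, λ = atan2(p_y, p_x) ≈ -52.22°.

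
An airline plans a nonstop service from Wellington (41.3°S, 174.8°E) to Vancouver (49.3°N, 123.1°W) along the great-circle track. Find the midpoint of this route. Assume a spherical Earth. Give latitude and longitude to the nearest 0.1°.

≈ (4.7°N, 156.6°W)

The haversine formula gives a central angle δ ≈ 1.845 rad (105.7°) between the endpoints.
Interpolate at f = 1/2 with slerp weights a = sin((1−f)δ)/sin δ ≈ 0.828, b = sin(fδ)/sin δ ≈ 0.828.
p = a·p₁ + b·p₂ ≈ (-0.915, -0.396, 0.081); φ = arcsin(p_z) ≈ 4.66°, λ = atan2(p_y, p_x) ≈ -156.59°.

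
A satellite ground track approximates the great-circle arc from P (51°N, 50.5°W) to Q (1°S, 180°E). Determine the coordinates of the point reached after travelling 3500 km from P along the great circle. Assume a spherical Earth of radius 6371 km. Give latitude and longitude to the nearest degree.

Convert each endpoint to a unit vector on the sphere (x = cos φ cos λ, y = cos φ sin λ, z = sin φ).
The central angle between the endpoints is δ = arccos(p₁·p₂) ≈ 1.997 rad (114.4°). The total great-circle distance is δ·R ≈ 1.997 × 6371 ≈ 12726 km, so the target fraction is f = 3500/12726 ≈ 0.275.
Interpolate at f ≈ 0.275 with slerp weights a = sin((1−f)δ)/sin δ ≈ 1.090, b = sin(fδ)/sin δ ≈ 0.574.
p = a·p₁ + b·p₂ ≈ (-0.137, -0.529, 0.837); φ = arcsin(p_z) ≈ 56.85°, λ = atan2(p_y, p_x) ≈ -104.52°.

≈ (57°N, 105°W)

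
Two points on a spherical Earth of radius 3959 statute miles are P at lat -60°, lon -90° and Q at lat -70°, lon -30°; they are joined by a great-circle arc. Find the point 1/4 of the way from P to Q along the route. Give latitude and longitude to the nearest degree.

Write both endpoints as unit vectors p₁, p₂ with components (cos φ cos λ, cos φ sin λ, sin φ).
The central angle between the endpoints is δ = arccos(p₁·p₂) ≈ 0.453 rad (25.9°).
Interpolate at f = 1/4 with slerp weights a = sin((1−f)δ)/sin δ ≈ 0.761, b = sin(fδ)/sin δ ≈ 0.258.
p = a·p₁ + b·p₂ ≈ (0.076, -0.425, -0.902); φ = arcsin(p_z) ≈ -64.43°, λ = atan2(p_y, p_x) ≈ -79.80°.

≈ lat -64°, lon -80°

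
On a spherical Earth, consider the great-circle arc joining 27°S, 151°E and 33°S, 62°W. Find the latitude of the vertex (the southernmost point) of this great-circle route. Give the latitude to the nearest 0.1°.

The great circle lies in the plane with unit normal n̂ = (p₁ × p₂)/|p₁ × p₂|.
Here n̂_z ≈ +0.440; the vertex latitude is φ_max = arccos|n̂_z| ≈ 63.9°.

≈ 63.9°S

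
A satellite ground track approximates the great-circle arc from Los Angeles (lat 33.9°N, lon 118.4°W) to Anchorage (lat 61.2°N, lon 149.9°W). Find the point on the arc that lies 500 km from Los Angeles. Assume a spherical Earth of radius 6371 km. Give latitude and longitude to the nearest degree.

≈ lat 38°N, lon 121°W

Convert each endpoint to a unit vector on the sphere (x = cos φ cos λ, y = cos φ sin λ, z = sin φ).
The central angle between the endpoints is δ = arccos(p₁·p₂) ≈ 0.592 rad (33.9°). The total great-circle distance is δ·R ≈ 0.592 × 6371 ≈ 3773 km, so the target fraction is f = 500/3773 ≈ 0.133.
Interpolate at f ≈ 0.133 with slerp weights a = sin((1−f)δ)/sin δ ≈ 0.880, b = sin(fδ)/sin δ ≈ 0.140.
p = a·p₁ + b·p₂ ≈ (-0.406, -0.677, 0.614); φ = arcsin(p_z) ≈ 37.89°, λ = atan2(p_y, p_x) ≈ -120.97°.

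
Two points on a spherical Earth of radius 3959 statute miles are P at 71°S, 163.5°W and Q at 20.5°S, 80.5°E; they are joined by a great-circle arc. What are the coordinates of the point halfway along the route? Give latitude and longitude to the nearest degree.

≈ 57°S, 101°E

Write both endpoints as unit vectors p₁, p₂ with components (cos φ cos λ, cos φ sin λ, sin φ).
The central angle between the endpoints is δ = arccos(p₁·p₂) ≈ 1.372 rad (78.6°).
Interpolate at f = 1/2 with slerp weights a = sin((1−f)δ)/sin δ ≈ 0.646, b = sin(fδ)/sin δ ≈ 0.646.
p = a·p₁ + b·p₂ ≈ (-0.102, 0.537, -0.837); φ = arcsin(p_z) ≈ -56.85°, λ = atan2(p_y, p_x) ≈ 100.73°.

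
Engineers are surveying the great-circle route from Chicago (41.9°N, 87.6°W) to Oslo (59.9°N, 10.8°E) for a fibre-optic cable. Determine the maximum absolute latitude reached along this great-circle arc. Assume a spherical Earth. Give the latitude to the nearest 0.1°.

The great circle lies in the plane with unit normal n̂ = (p₁ × p₂)/|p₁ × p₂|.
Here n̂_z ≈ +0.433; the vertex latitude is φ_max = arccos|n̂_z| ≈ 64.3°.
Check via Clairaut: cos φ_max = |cos φ₁| · sin C = cos(41.9°)·sin(35.6°) ≈ 0.433, again giving ≈ 64.3°.

≈ 64.3°N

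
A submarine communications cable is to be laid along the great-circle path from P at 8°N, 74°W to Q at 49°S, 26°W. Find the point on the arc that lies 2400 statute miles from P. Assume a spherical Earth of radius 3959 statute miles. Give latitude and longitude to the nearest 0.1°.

Write both endpoints as unit vectors p₁, p₂ with components (cos φ cos λ, cos φ sin λ, sin φ).
The central angle between the endpoints is δ = arccos(p₁·p₂) ≈ 1.235 rad (70.8°). The total great-circle distance is δ·R ≈ 1.235 × 3959 ≈ 4889 mi, so the target fraction is f = 2400/4889 ≈ 0.491.
Interpolate at f ≈ 0.491 with slerp weights a = sin((1−f)δ)/sin δ ≈ 0.623, b = sin(fδ)/sin δ ≈ 0.604.
p = a·p₁ + b·p₂ ≈ (0.526, -0.766, -0.369); φ = arcsin(p_z) ≈ -21.64°, λ = atan2(p_y, p_x) ≈ -55.55°.

≈ 21.6°S, 55.5°W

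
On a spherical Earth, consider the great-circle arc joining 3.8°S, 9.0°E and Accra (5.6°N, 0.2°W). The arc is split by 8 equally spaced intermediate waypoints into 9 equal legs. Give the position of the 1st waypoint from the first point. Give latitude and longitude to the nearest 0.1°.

Convert each endpoint to a unit vector on the sphere (x = cos φ cos λ, y = cos φ sin λ, z = sin φ).
The central angle between the endpoints is δ = arccos(p₁·p₂) ≈ 0.229 rad (13.1°).
Interpolate at f = 1/9 with slerp weights a = sin((1−f)δ)/sin δ ≈ 0.891, b = sin(fδ)/sin δ ≈ 0.112.
p = a·p₁ + b·p₂ ≈ (0.989, 0.139, -0.048); φ = arcsin(p_z) ≈ -2.76°, λ = atan2(p_y, p_x) ≈ 7.98°.

≈ 2.8°S, 8.0°E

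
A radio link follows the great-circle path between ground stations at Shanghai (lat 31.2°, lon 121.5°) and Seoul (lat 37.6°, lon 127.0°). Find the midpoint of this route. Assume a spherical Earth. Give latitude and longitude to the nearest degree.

Convert each endpoint to a unit vector on the sphere (x = cos φ cos λ, y = cos φ sin λ, z = sin φ).
The central angle between the endpoints is δ = arccos(p₁·p₂) ≈ 0.137 rad (7.8°).
Interpolate at f = 1/2 with slerp weights a = sin((1−f)δ)/sin δ ≈ 0.501, b = sin(fδ)/sin δ ≈ 0.501.
p = a·p₁ + b·p₂ ≈ (-0.463, 0.683, 0.565); φ = arcsin(p_z) ≈ 34.43°, λ = atan2(p_y, p_x) ≈ 124.14°.

≈ lat 34°, lon 124°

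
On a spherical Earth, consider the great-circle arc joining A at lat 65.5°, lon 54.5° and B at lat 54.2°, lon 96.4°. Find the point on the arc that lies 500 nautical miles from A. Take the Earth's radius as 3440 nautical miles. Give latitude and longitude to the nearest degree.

≈ lat 63°, lon 73°

Write both endpoints as unit vectors p₁, p₂ with components (cos φ cos λ, cos φ sin λ, sin φ).
The central angle between the endpoints is δ = arccos(p₁·p₂) ≈ 0.406 rad (23.3°). The total great-circle distance is δ·R ≈ 0.406 × 3440 ≈ 1398 nmi, so the target fraction is f = 500/1398 ≈ 0.358.
Interpolate at f ≈ 0.358 with slerp weights a = sin((1−f)δ)/sin δ ≈ 0.653, b = sin(fδ)/sin δ ≈ 0.366.
p = a·p₁ + b·p₂ ≈ (0.133, 0.433, 0.891); φ = arcsin(p_z) ≈ 63.03°, λ = atan2(p_y, p_x) ≈ 72.90°.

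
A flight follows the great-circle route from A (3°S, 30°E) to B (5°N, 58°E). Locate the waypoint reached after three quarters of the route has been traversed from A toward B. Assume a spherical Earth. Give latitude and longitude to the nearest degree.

≈ (3°N, 51°E)

Convert each endpoint to a unit vector on the sphere (x = cos φ cos λ, y = cos φ sin λ, z = sin φ).
The central angle between the endpoints is δ = arccos(p₁·p₂) ≈ 0.508 rad (29.1°).
Interpolate at f = 3/4 with slerp weights a = sin((1−f)δ)/sin δ ≈ 0.260, b = sin(fδ)/sin δ ≈ 0.764.
p = a·p₁ + b·p₂ ≈ (0.629, 0.776, 0.053); φ = arcsin(p_z) ≈ 3.04°, λ = atan2(p_y, p_x) ≈ 50.98°.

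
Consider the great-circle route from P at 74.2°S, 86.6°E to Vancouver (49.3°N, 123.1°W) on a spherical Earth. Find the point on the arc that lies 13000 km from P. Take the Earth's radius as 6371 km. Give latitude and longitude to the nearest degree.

From cos δ = sin φ₁ sin φ₂ + cos φ₁ cos φ₂ cos Δλ, the central angle is δ ≈ 2.655 rad (152.1°). The total great-circle distance is δ·R ≈ 2.655 × 6371 ≈ 16912 km, so the target fraction is f = 13000/16912 ≈ 0.769.
Interpolate at f ≈ 0.769 with slerp weights a = sin((1−f)δ)/sin δ ≈ 1.231, b = sin(fδ)/sin δ ≈ 1.905.
p = a·p₁ + b·p₂ ≈ (-0.659, -0.706, 0.260); φ = arcsin(p_z) ≈ 15.06°, λ = atan2(p_y, p_x) ≈ -133.00°.

≈ 15°N, 133°W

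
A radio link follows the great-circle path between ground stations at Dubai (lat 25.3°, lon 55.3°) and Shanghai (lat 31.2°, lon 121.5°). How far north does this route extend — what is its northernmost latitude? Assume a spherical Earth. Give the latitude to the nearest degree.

≈ 33°

The great circle lies in the plane with unit normal n̂ = (p₁ × p₂)/|p₁ × p₂|.
Here n̂_z ≈ +0.837; the vertex latitude is φ_max = arccos|n̂_z| ≈ 33.2°.
Check via Clairaut: cos φ_max = |cos φ₁| · sin C = cos(25.3°)·sin(67.7°) ≈ 0.837, again giving ≈ 33.2°.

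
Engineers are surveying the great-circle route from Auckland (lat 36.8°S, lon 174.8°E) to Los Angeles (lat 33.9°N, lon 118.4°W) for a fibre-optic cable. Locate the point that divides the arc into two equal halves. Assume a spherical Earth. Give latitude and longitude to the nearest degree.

Convert each endpoint to a unit vector on the sphere (x = cos φ cos λ, y = cos φ sin λ, z = sin φ).
The central angle between the endpoints is δ = arccos(p₁·p₂) ≈ 1.643 rad (94.1°).
Interpolate at f = 1/2 with slerp weights a = sin((1−f)δ)/sin δ ≈ 0.734, b = sin(fδ)/sin δ ≈ 0.734.
p = a·p₁ + b·p₂ ≈ (-0.875, -0.483, -0.030); φ = arcsin(p_z) ≈ -1.74°, λ = atan2(p_y, p_x) ≈ -151.12°.

≈ lat 2°S, lon 151°W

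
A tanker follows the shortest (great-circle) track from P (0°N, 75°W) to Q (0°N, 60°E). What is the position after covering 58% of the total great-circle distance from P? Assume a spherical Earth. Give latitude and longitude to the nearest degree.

Write both endpoints as unit vectors p₁, p₂ with components (cos φ cos λ, cos φ sin λ, sin φ).
The central angle between the endpoints is δ = arccos(p₁·p₂) ≈ 2.356 rad (135.0°).
Interpolate at f = 0.58 with slerp weights a = sin((1−f)δ)/sin δ ≈ 1.182, b = sin(fδ)/sin δ ≈ 1.385.
p = a·p₁ + b·p₂ ≈ (0.998, 0.058, 0.000); φ = arcsin(p_z) ≈ 0.00°, λ = atan2(p_y, p_x) ≈ 3.30°.

≈ (0°N, 3°E)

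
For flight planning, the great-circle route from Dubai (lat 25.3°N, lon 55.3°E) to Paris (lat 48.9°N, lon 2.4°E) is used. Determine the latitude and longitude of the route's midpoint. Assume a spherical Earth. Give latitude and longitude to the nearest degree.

Write both endpoints as unit vectors p₁, p₂ with components (cos φ cos λ, cos φ sin λ, sin φ).
The central angle between the endpoints is δ = arccos(p₁·p₂) ≈ 0.822 rad (47.1°).
Interpolate at f = 1/2 with slerp weights a = sin((1−f)δ)/sin δ ≈ 0.545, b = sin(fδ)/sin δ ≈ 0.545.
p = a·p₁ + b·p₂ ≈ (0.639, 0.420, 0.644); φ = arcsin(p_z) ≈ 40.10°, λ = atan2(p_y, p_x) ≈ 33.34°.

≈ lat 40°N, lon 33°E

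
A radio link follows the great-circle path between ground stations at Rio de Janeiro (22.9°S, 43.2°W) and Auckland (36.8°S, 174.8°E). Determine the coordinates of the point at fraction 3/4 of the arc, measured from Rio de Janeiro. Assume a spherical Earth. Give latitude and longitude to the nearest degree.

≈ 56°S, 155°W

The haversine formula gives a central angle δ ≈ 1.926 rad (110.4°) between the endpoints.
Interpolate at f = 3/4 with slerp weights a = sin((1−f)δ)/sin δ ≈ 0.494, b = sin(fδ)/sin δ ≈ 1.058.
p = a·p₁ + b·p₂ ≈ (-0.512, -0.235, -0.826); φ = arcsin(p_z) ≈ -55.71°, λ = atan2(p_y, p_x) ≈ -155.37°.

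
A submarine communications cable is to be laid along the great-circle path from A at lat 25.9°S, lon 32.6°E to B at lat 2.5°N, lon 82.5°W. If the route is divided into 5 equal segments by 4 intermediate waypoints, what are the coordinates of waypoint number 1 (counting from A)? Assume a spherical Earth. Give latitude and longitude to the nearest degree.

From cos δ = sin φ₁ sin φ₂ + cos φ₁ cos φ₂ cos Δλ, the central angle is δ ≈ 1.983 rad (113.6°).
Interpolate at f = 1/5 with slerp weights a = sin((1−f)δ)/sin δ ≈ 1.091, b = sin(fδ)/sin δ ≈ 0.421.
p = a·p₁ + b·p₂ ≈ (0.882, 0.111, -0.458); φ = arcsin(p_z) ≈ -27.27°, λ = atan2(p_y, p_x) ≈ 7.20°.

≈ lat 27°S, lon 7°E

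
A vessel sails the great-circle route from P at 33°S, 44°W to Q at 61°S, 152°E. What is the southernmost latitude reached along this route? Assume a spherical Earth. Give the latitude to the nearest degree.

≈ 84°S

The great circle lies in the plane with unit normal n̂ = (p₁ × p₂)/|p₁ × p₂|.
Here n̂_z ≈ -0.112; the vertex latitude is φ_max = arccos|n̂_z| ≈ 83.5°.
Check via Clairaut: cos φ_max = |cos φ₁| · sin C = cos(33.0°)·sin(172.3°) ≈ 0.112, again giving ≈ 83.5°.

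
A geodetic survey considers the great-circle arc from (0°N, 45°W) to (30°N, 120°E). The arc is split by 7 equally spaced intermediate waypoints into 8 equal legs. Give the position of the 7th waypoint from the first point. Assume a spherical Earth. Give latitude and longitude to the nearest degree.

≈ (46°N, 108°E)

The haversine formula gives a central angle δ ≈ 2.562 rad (146.8°) between the endpoints.
Interpolate at f = 7/8 with slerp weights a = sin((1−f)δ)/sin δ ≈ 0.574, b = sin(fδ)/sin δ ≈ 1.430.
p = a·p₁ + b·p₂ ≈ (-0.213, 0.666, 0.715); φ = arcsin(p_z) ≈ 45.63°, λ = atan2(p_y, p_x) ≈ 107.72°.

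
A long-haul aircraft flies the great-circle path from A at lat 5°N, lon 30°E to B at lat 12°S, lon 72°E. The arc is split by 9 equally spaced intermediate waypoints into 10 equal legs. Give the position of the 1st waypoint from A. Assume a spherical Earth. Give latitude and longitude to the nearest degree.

Write both endpoints as unit vectors p₁, p₂ with components (cos φ cos λ, cos φ sin λ, sin φ).
The central angle between the endpoints is δ = arccos(p₁·p₂) ≈ 0.787 rad (45.1°).
Interpolate at f = 1/10 with slerp weights a = sin((1−f)δ)/sin δ ≈ 0.919, b = sin(fδ)/sin δ ≈ 0.111.
p = a·p₁ + b·p₂ ≈ (0.826, 0.561, 0.057); φ = arcsin(p_z) ≈ 3.27°, λ = atan2(p_y, p_x) ≈ 34.17°.

≈ lat 3°N, lon 34°E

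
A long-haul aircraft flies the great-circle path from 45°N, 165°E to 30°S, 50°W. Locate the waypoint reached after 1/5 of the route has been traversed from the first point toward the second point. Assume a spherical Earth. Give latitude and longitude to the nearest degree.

Write both endpoints as unit vectors p₁, p₂ with components (cos φ cos λ, cos φ sin λ, sin φ).
The central angle between the endpoints is δ = arccos(p₁·p₂) ≈ 2.597 rad (148.8°).
Interpolate at f = 1/5 with slerp weights a = sin((1−f)δ)/sin δ ≈ 1.687, b = sin(fδ)/sin δ ≈ 0.958.
p = a·p₁ + b·p₂ ≈ (-0.619, -0.326, 0.714); φ = arcsin(p_z) ≈ 45.57°, λ = atan2(p_y, p_x) ≈ -152.20°.

≈ 46°N, 152°W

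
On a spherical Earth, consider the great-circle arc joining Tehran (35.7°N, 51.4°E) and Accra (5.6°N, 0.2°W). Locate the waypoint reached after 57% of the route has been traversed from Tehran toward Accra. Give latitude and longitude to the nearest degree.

Write both endpoints as unit vectors p₁, p₂ with components (cos φ cos λ, cos φ sin λ, sin φ).
The central angle between the endpoints is δ = arccos(p₁·p₂) ≈ 0.978 rad (56.0°).
Interpolate at f = 0.57 with slerp weights a = sin((1−f)δ)/sin δ ≈ 0.492, b = sin(fδ)/sin δ ≈ 0.638.
p = a·p₁ + b·p₂ ≈ (0.884, 0.310, 0.349); φ = arcsin(p_z) ≈ 20.45°, λ = atan2(p_y, p_x) ≈ 19.33°.

≈ 20°N, 19°E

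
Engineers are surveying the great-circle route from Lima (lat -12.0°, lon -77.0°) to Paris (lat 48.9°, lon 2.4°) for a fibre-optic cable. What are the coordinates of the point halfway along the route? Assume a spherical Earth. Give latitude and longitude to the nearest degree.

Convert each endpoint to a unit vector on the sphere (x = cos φ cos λ, y = cos φ sin λ, z = sin φ).
The central angle between the endpoints is δ = arccos(p₁·p₂) ≈ 1.609 rad (92.2°).
Interpolate at f = 1/2 with slerp weights a = sin((1−f)δ)/sin δ ≈ 0.721, b = sin(fδ)/sin δ ≈ 0.721.
p = a·p₁ + b·p₂ ≈ (0.632, -0.667, 0.393); φ = arcsin(p_z) ≈ 23.17°, λ = atan2(p_y, p_x) ≈ -46.55°.

≈ lat 23°, lon -47°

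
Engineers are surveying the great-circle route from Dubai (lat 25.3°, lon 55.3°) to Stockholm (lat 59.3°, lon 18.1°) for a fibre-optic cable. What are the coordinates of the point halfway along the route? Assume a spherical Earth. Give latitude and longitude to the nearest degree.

≈ lat 44°, lon 42°

From cos δ = sin φ₁ sin φ₂ + cos φ₁ cos φ₂ cos Δλ, the central angle is δ ≈ 0.745 rad (42.7°).
Interpolate at f = 1/2 with slerp weights a = sin((1−f)δ)/sin δ ≈ 0.537, b = sin(fδ)/sin δ ≈ 0.537.
p = a·p₁ + b·p₂ ≈ (0.537, 0.484, 0.691); φ = arcsin(p_z) ≈ 43.71°, λ = atan2(p_y, p_x) ≈ 42.05°.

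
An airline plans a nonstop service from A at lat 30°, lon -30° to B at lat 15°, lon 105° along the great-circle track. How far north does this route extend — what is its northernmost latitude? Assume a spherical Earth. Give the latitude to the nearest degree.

≈ 48°

The great circle lies in the plane with unit normal n̂ = (p₁ × p₂)/|p₁ × p₂|.
Here n̂_z ≈ +0.667; the vertex latitude is φ_max = arccos|n̂_z| ≈ 48.2°.
Check via Clairaut: cos φ_max = |cos φ₁| · sin C = cos(30.0°)·sin(50.4°) ≈ 0.667, again giving ≈ 48.2°.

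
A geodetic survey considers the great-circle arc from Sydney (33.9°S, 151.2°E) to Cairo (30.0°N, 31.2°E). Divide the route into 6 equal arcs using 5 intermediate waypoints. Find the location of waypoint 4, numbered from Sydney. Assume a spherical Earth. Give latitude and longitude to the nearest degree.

≈ 9°N, 72°E

Write both endpoints as unit vectors p₁, p₂ with components (cos φ cos λ, cos φ sin λ, sin φ).
The central angle between the endpoints is δ = arccos(p₁·p₂) ≈ 2.263 rad (129.7°).
Interpolate at f = 4/6 with slerp weights a = sin((1−f)δ)/sin δ ≈ 0.890, b = sin(fδ)/sin δ ≈ 1.297.
p = a·p₁ + b·p₂ ≈ (0.313, 0.937, 0.152); φ = arcsin(p_z) ≈ 8.75°, λ = atan2(p_y, p_x) ≈ 71.51°.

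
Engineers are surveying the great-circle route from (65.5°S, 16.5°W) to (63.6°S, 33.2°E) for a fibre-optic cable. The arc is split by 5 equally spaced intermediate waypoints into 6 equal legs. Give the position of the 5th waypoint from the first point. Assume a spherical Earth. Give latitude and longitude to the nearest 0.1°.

The haversine formula gives a central angle δ ≈ 0.364 rad (20.9°) between the endpoints.
Interpolate at f = 5/6 with slerp weights a = sin((1−f)δ)/sin δ ≈ 0.170, b = sin(fδ)/sin δ ≈ 0.839.
p = a·p₁ + b·p₂ ≈ (0.380, 0.184, -0.907); φ = arcsin(p_z) ≈ -65.03°, λ = atan2(p_y, p_x) ≈ 25.87°.

≈ (65.0°S, 25.9°E)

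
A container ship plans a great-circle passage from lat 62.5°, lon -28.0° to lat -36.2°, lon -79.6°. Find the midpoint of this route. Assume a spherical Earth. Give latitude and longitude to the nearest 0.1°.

≈ lat 14.4°, lon -61.3°

Write both endpoints as unit vectors p₁, p₂ with components (cos φ cos λ, cos φ sin λ, sin φ).
The central angle between the endpoints is δ = arccos(p₁·p₂) ≈ 1.868 rad (107.0°).
Interpolate at f = 1/2 with slerp weights a = sin((1−f)δ)/sin δ ≈ 0.841, b = sin(fδ)/sin δ ≈ 0.841.
p = a·p₁ + b·p₂ ≈ (0.465, -0.849, 0.249); φ = arcsin(p_z) ≈ 14.43°, λ = atan2(p_y, p_x) ≈ -61.29°.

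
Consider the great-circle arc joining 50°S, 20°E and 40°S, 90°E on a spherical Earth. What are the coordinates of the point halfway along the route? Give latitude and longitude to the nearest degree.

≈ 51°S, 59°E

The haversine formula gives a central angle δ ≈ 0.849 rad (48.6°) between the endpoints.
Interpolate at f = 1/2 with slerp weights a = sin((1−f)δ)/sin δ ≈ 0.549, b = sin(fδ)/sin δ ≈ 0.549.
p = a·p₁ + b·p₂ ≈ (0.331, 0.541, -0.773); φ = arcsin(p_z) ≈ -50.62°, λ = atan2(p_y, p_x) ≈ 58.51°.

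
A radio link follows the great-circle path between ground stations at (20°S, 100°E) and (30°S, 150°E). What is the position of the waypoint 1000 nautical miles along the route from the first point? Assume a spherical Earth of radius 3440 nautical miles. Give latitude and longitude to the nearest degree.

The haversine formula gives a central angle δ ≈ 0.804 rad (46.0°) between the endpoints. The total great-circle distance is δ·R ≈ 0.804 × 3440 ≈ 2764 nmi, so the target fraction is f = 1000/2764 ≈ 0.362.
Interpolate at f ≈ 0.362 with slerp weights a = sin((1−f)δ)/sin δ ≈ 0.682, b = sin(fδ)/sin δ ≈ 0.398.
p = a·p₁ + b·p₂ ≈ (-0.410, 0.803, -0.432); φ = arcsin(p_z) ≈ -25.61°, λ = atan2(p_y, p_x) ≈ 117.03°.

≈ (26°S, 117°E)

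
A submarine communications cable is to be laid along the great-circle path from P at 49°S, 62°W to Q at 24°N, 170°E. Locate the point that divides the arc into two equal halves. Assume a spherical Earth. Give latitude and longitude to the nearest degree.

Write both endpoints as unit vectors p₁, p₂ with components (cos φ cos λ, cos φ sin λ, sin φ).
The central angle between the endpoints is δ = arccos(p₁·p₂) ≈ 2.313 rad (132.5°).
Interpolate at f = 1/2 with slerp weights a = sin((1−f)δ)/sin δ ≈ 1.242, b = sin(fδ)/sin δ ≈ 1.242.
p = a·p₁ + b·p₂ ≈ (-0.735, -0.522, -0.432); φ = arcsin(p_z) ≈ -25.61°, λ = atan2(p_y, p_x) ≈ -144.59°.

≈ 26°S, 145°W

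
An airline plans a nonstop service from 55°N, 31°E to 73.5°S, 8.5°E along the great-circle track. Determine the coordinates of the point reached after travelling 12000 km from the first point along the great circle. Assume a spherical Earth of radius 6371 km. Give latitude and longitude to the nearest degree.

≈ 52°S, 18°E

The haversine formula gives a central angle δ ≈ 2.259 rad (129.4°) between the endpoints. The total great-circle distance is δ·R ≈ 2.259 × 6371 ≈ 14390 km, so the target fraction is f = 12000/14390 ≈ 0.834.
Interpolate at f ≈ 0.834 with slerp weights a = sin((1−f)δ)/sin δ ≈ 0.474, b = sin(fδ)/sin δ ≈ 1.232.
p = a·p₁ + b·p₂ ≈ (0.579, 0.192, -0.792); φ = arcsin(p_z) ≈ -52.41°, λ = atan2(p_y, p_x) ≈ 18.33°.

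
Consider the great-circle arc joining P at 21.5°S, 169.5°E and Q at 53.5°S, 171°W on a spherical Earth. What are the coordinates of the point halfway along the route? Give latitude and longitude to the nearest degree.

≈ 38°S, 177°E

The haversine formula gives a central angle δ ≈ 0.616 rad (35.3°) between the endpoints.
Interpolate at f = 1/2 with slerp weights a = sin((1−f)δ)/sin δ ≈ 0.525, b = sin(fδ)/sin δ ≈ 0.525.
p = a·p₁ + b·p₂ ≈ (-0.788, 0.040, -0.614); φ = arcsin(p_z) ≈ -37.88°, λ = atan2(p_y, p_x) ≈ 177.08°.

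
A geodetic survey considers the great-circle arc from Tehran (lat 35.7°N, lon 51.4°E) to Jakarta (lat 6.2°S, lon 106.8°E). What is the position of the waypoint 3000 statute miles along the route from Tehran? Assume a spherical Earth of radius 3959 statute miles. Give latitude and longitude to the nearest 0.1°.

≈ lat 9.8°N, lon 89.8°E

Convert each endpoint to a unit vector on the sphere (x = cos φ cos λ, y = cos φ sin λ, z = sin φ).
The central angle between the endpoints is δ = arccos(p₁·p₂) ≈ 1.164 rad (66.7°). The total great-circle distance is δ·R ≈ 1.164 × 3959 ≈ 4609 mi, so the target fraction is f = 3000/4609 ≈ 0.651.
Interpolate at f ≈ 0.651 with slerp weights a = sin((1−f)δ)/sin δ ≈ 0.430, b = sin(fδ)/sin δ ≈ 0.748.
p = a·p₁ + b·p₂ ≈ (0.003, 0.985, 0.170); φ = arcsin(p_z) ≈ 9.81°, λ = atan2(p_y, p_x) ≈ 89.82°.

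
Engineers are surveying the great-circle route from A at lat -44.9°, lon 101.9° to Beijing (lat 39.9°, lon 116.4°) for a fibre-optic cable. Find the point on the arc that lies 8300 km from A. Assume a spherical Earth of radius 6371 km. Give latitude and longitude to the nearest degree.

From cos δ = sin φ₁ sin φ₂ + cos φ₁ cos φ₂ cos Δλ, the central angle is δ ≈ 1.497 rad (85.8°). The total great-circle distance is δ·R ≈ 1.497 × 6371 ≈ 9540 km, so the target fraction is f = 8300/9540 ≈ 0.870.
Interpolate at f ≈ 0.870 with slerp weights a = sin((1−f)δ)/sin δ ≈ 0.194, b = sin(fδ)/sin δ ≈ 0.967.
p = a·p₁ + b·p₂ ≈ (-0.358, 0.799, 0.483); φ = arcsin(p_z) ≈ 28.90°, λ = atan2(p_y, p_x) ≈ 114.15°.

≈ lat 29°, lon 114°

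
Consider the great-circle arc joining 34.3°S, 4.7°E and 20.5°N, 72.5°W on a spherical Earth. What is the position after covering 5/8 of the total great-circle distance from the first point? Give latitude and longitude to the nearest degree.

≈ 1°S, 45°W

The haversine formula gives a central angle δ ≈ 1.597 rad (91.5°) between the endpoints.
Interpolate at f = 5/8 with slerp weights a = sin((1−f)δ)/sin δ ≈ 0.564, b = sin(fδ)/sin δ ≈ 0.841.
p = a·p₁ + b·p₂ ≈ (0.701, -0.713, -0.023); φ = arcsin(p_z) ≈ -1.34°, λ = atan2(p_y, p_x) ≈ -45.48°.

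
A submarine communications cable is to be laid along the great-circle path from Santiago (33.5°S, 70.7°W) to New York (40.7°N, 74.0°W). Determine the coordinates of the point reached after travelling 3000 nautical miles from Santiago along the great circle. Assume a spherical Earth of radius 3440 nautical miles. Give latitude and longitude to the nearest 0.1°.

≈ 16.4°N, 72.8°W

Write both endpoints as unit vectors p₁, p₂ with components (cos φ cos λ, cos φ sin λ, sin φ).
The central angle between the endpoints is δ = arccos(p₁·p₂) ≈ 1.296 rad (74.3°). The total great-circle distance is δ·R ≈ 1.296 × 3440 ≈ 4459 nmi, so the target fraction is f = 3000/4459 ≈ 0.673.
Interpolate at f ≈ 0.673 with slerp weights a = sin((1−f)δ)/sin δ ≈ 0.427, b = sin(fδ)/sin δ ≈ 0.795.
p = a·p₁ + b·p₂ ≈ (0.284, -0.916, 0.283); φ = arcsin(p_z) ≈ 16.43°, λ = atan2(p_y, p_x) ≈ -72.77°.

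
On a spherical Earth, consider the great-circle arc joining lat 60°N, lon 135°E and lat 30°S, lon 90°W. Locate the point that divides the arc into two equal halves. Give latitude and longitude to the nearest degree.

≈ lat 30°N, lon 125°W

The haversine formula gives a central angle δ ≈ 2.403 rad (137.7°) between the endpoints.
Interpolate at f = 1/2 with slerp weights a = sin((1−f)δ)/sin δ ≈ 1.385, b = sin(fδ)/sin δ ≈ 1.385.
p = a·p₁ + b·p₂ ≈ (-0.490, -0.710, 0.507); φ = arcsin(p_z) ≈ 30.45°, λ = atan2(p_y, p_x) ≈ -124.60°.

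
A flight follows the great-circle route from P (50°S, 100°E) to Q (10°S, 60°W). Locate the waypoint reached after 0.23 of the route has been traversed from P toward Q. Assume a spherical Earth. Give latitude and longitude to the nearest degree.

Convert each endpoint to a unit vector on the sphere (x = cos φ cos λ, y = cos φ sin λ, z = sin φ).
The central angle between the endpoints is δ = arccos(p₁·p₂) ≈ 2.051 rad (117.5°).
Interpolate at f = 0.23 with slerp weights a = sin((1−f)δ)/sin δ ≈ 1.127, b = sin(fδ)/sin δ ≈ 0.512.
p = a·p₁ + b·p₂ ≈ (0.126, 0.277, -0.953); φ = arcsin(p_z) ≈ -72.29°, λ = atan2(p_y, p_x) ≈ 65.45°.

≈ (72°S, 65°E)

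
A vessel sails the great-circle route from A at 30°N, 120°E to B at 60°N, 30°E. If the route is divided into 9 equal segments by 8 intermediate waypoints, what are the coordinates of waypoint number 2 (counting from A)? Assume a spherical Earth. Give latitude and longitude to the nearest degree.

≈ 41°N, 109°E

Convert each endpoint to a unit vector on the sphere (x = cos φ cos λ, y = cos φ sin λ, z = sin φ).
The central angle between the endpoints is δ = arccos(p₁·p₂) ≈ 1.123 rad (64.3°).
Interpolate at f = 2/9 with slerp weights a = sin((1−f)δ)/sin δ ≈ 0.850, b = sin(fδ)/sin δ ≈ 0.274.
p = a·p₁ + b·p₂ ≈ (-0.250, 0.706, 0.662); φ = arcsin(p_z) ≈ 41.49°, λ = atan2(p_y, p_x) ≈ 109.46°.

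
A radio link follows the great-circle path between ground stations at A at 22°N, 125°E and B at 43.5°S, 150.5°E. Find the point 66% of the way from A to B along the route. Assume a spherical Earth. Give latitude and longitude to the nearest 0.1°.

≈ 21.5°S, 139.9°E

From cos δ = sin φ₁ sin φ₂ + cos φ₁ cos φ₂ cos Δλ, the central angle is δ ≈ 1.214 rad (69.6°).
Interpolate at f = 0.66 with slerp weights a = sin((1−f)δ)/sin δ ≈ 0.428, b = sin(fδ)/sin δ ≈ 0.767.
p = a·p₁ + b·p₂ ≈ (-0.712, 0.599, -0.367); φ = arcsin(p_z) ≈ -21.55°, λ = atan2(p_y, p_x) ≈ 139.91°.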